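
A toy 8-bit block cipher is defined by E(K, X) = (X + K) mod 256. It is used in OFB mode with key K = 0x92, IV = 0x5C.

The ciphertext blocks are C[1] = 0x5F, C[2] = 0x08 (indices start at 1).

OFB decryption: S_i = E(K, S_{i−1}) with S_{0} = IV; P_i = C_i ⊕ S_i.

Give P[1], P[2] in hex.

P[1]: S = E(K, 0x5C) = 0xEE; 0x5F ⊕ 0xEE = 0xB1.
P[2]: S = E(K, 0xEE) = 0x80; 0x08 ⊕ 0x80 = 0x88.

P[1] = 0xB1, P[2] = 0x88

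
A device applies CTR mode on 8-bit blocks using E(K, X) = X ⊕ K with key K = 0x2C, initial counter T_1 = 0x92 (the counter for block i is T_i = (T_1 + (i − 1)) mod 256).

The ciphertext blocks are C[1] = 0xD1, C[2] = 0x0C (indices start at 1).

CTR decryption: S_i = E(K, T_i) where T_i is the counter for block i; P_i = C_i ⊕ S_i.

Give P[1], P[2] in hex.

P[1] = 0x6F, P[2] = 0xB3

P[1]: T = 0x92, S = E(K, T) = 0xBE; 0xD1 ⊕ 0xBE = 0x6F.
P[2]: T = 0x93, S = E(K, T) = 0xBF; 0x0C ⊕ 0xBF = 0xB3.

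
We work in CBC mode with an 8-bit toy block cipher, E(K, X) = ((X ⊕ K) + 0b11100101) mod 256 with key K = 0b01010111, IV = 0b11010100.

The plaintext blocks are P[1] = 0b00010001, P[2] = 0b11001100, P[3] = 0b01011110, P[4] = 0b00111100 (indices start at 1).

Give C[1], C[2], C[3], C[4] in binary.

C[1] = 0b01110111, C[2] = 0b11010001, C[3] = 0b10111101, C[4] = 0b10111011

CBC encryption: C_i = E(K, P_i ⊕ C_{i−1}), with C_{0} = IV.
C[1]: P[1] ⊕ 0b11010100 = 0b11000101; E(K, 0b11000101) = 0b01110111.
C[2]: P[2] ⊕ 0b01110111 = 0b10111011; E(K, 0b10111011) = 0b11010001.
C[3]: P[3] ⊕ 0b11010001 = 0b10001111; E(K, 0b10001111) = 0b10111101.
C[4]: P[4] ⊕ 0b10111101 = 0b10000001; E(K, 0b10000001) = 0b10111011.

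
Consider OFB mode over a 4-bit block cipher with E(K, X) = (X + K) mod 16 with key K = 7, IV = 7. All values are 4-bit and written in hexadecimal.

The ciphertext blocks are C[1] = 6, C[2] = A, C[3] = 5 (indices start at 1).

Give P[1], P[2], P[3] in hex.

OFB decryption: S_i = E(K, S_{i−1}) with S_{0} = IV; P_i = C_i ⊕ S_i.
P[1]: S = E(K, 7) = E; 6 ⊕ E = 8.
P[2]: S = E(K, E) = 5; A ⊕ 5 = F.
P[3]: S = E(K, 5) = C; 5 ⊕ C = 9.

P[1] = 8, P[2] = F, P[3] = 9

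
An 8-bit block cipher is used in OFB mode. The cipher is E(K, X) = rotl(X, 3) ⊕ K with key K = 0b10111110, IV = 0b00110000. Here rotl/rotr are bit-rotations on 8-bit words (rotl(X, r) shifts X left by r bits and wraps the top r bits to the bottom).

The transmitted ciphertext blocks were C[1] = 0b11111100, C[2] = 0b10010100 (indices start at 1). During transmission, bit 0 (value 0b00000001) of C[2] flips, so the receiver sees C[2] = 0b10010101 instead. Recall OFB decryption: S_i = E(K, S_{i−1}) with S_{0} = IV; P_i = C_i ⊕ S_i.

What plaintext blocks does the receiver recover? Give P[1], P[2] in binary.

P[1] = 0b11000011, P[2] = 0b11010010

Only C[2] changed, to 0b10010101. In OFB, a change in C_i flips the same bit in P_i only; the keystream is unaffected. Decrypting the received ciphertext:
P[1]: S = E(K, 0b00110000) = 0b00111111; 0b11111100 ⊕ 0b00111111 = 0b11000011.
P[2]: S = E(K, 0b00111111) = 0b01000111; 0b10010101 ⊕ 0b01000111 = 0b11010010.
Blocks that differ from the original plaintext: P[2].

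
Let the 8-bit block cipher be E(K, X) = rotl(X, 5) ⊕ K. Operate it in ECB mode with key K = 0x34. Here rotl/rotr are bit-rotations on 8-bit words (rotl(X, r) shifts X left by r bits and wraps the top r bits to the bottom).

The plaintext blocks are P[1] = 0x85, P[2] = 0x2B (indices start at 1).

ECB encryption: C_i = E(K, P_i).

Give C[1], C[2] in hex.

C[1]: E(K, 0x85) = 0x84.
C[2]: E(K, 0x2B) = 0x51.

C[1] = 0x84, C[2] = 0x51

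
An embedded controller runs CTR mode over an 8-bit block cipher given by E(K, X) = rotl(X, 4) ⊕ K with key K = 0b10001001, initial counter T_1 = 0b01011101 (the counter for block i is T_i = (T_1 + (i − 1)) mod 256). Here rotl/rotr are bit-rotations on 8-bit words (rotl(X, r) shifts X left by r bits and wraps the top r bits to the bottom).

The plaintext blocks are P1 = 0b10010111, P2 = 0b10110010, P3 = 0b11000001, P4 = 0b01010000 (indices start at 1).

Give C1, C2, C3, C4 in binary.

C1 = 0b11001011, C2 = 0b11011110, C3 = 0b10111101, C4 = 0b11011111

CTR encryption: S_i = E(K, T_i) where T_i is the counter for block i; C_i = P_i ⊕ S_i.
C1: T = 0b01011101, S = E(K, T) = 0b01011100; 0b10010111 ⊕ 0b01011100 = 0b11001011.
C2: T = 0b01011110, S = E(K, T) = 0b01101100; 0b10110010 ⊕ 0b01101100 = 0b11011110.
C3: T = 0b01011111, S = E(K, T) = 0b01111100; 0b11000001 ⊕ 0b01111100 = 0b10111101.
C4: T = 0b01100000, S = E(K, T) = 0b10001111; 0b01010000 ⊕ 0b10001111 = 0b11011111.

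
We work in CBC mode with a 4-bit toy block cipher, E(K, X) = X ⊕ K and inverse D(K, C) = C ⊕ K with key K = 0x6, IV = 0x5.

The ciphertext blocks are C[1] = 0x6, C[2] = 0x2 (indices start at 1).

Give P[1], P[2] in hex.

P[1] = 0x5, P[2] = 0x2

CBC decryption: P_i = D(K, C_i) ⊕ C_{i−1}, with C_{0} = IV.
P[1]: D(K, 0x6) = 0x0; 0x0 ⊕ 0x5 = 0x5.
P[2]: D(K, 0x2) = 0x4; 0x4 ⊕ 0x6 = 0x2.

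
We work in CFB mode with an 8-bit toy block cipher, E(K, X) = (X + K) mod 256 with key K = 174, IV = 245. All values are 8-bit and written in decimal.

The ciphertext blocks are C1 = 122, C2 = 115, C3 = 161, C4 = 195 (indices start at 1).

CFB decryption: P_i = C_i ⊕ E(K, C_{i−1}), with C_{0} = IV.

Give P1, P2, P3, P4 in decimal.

P1: E(K, 245) = 163; 122 ⊕ 163 = 217.
P2: E(K, 122) = 40; 115 ⊕ 40 = 91.
P3: E(K, 115) = 33; 161 ⊕ 33 = 128.
P4: E(K, 161) = 79; 195 ⊕ 79 = 140.

P1 = 217, P2 = 91, P3 = 128, P4 = 140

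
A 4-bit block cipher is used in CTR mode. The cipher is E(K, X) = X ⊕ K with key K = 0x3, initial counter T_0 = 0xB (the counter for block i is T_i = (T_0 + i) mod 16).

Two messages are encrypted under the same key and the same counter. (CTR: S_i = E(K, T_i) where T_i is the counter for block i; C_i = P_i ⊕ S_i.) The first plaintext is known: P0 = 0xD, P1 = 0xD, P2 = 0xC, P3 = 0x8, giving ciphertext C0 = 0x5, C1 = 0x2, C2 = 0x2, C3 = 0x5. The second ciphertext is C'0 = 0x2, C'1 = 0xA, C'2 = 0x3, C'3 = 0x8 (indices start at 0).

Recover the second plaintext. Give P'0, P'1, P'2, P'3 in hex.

In CTR with a reused counter, both messages share the same keystream S_i, so C_i ⊕ C'_i = P_i ⊕ P'_i and thus P'_i = P_i ⊕ C_i ⊕ C'_i.
P'0: 0xD ⊕ 0x5 ⊕ 0x2 = 0xA.
P'1: 0xD ⊕ 0x2 ⊕ 0xA = 0x5.
P'2: 0xC ⊕ 0x2 ⊕ 0x3 = 0xD.
P'3: 0x8 ⊕ 0x5 ⊕ 0x8 = 0x5.

P'0 = 0xA, P'1 = 0x5, P'2 = 0xD, P'3 = 0x5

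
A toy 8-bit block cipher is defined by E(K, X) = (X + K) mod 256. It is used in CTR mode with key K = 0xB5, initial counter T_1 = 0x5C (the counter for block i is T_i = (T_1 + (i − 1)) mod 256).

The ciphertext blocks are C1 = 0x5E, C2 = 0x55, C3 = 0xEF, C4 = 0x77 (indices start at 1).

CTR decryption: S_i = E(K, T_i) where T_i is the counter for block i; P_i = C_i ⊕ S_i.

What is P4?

P4 = 0x63

P4: T = 0x5F, S = E(K, T) = 0x14; 0x77 ⊕ 0x14 = 0x63.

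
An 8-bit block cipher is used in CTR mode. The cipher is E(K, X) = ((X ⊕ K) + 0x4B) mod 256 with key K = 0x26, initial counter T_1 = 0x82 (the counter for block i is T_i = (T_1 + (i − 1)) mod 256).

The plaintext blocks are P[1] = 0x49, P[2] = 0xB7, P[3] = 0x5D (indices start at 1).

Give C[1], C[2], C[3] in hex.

C[1] = 0xA6, C[2] = 0x47, C[3] = 0xB0

CTR encryption: S_i = E(K, T_i) where T_i is the counter for block i; C_i = P_i ⊕ S_i.
C[1]: T = 0x82, S = E(K, T) = 0xEF; 0x49 ⊕ 0xEF = 0xA6.
C[2]: T = 0x83, S = E(K, T) = 0xF0; 0xB7 ⊕ 0xF0 = 0x47.
C[3]: T = 0x84, S = E(K, T) = 0xED; 0x5D ⊕ 0xED = 0xB0.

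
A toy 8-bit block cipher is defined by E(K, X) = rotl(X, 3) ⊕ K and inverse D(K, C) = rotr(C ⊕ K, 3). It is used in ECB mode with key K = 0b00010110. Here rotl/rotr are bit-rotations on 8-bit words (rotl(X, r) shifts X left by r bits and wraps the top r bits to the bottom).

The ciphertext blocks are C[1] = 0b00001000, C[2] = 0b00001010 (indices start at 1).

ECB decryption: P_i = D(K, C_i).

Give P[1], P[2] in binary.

P[1]: D(K, 0b00001000) = 0b11000011.
P[2]: D(K, 0b00001010) = 0b10000011.

P[1] = 0b11000011, P[2] = 0b10000011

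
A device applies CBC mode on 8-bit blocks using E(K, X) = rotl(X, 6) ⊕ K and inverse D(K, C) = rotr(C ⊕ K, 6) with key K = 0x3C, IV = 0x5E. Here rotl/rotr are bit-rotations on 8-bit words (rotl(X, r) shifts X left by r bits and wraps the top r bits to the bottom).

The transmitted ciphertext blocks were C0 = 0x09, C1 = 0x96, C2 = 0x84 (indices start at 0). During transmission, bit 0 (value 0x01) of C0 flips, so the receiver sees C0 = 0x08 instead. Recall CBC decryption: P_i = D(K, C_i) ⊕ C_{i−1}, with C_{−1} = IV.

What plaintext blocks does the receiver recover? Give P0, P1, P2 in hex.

Only C0 changed, to 0x08. In CBC, a change in C_i garbles P_i and flips the same bit in P_{i+1}. Decrypting the received ciphertext:
P0: D(K, 0x08) = 0xD0; 0xD0 ⊕ 0x5E = 0x8E.
P1: D(K, 0x96) = 0xAA; 0xAA ⊕ 0x08 = 0xA2.
P2: D(K, 0x84) = 0xE2; 0xE2 ⊕ 0x96 = 0x74.
Blocks that differ from the original plaintext: P0, P1.

P0 = 0x8E, P1 = 0xA2, P2 = 0x74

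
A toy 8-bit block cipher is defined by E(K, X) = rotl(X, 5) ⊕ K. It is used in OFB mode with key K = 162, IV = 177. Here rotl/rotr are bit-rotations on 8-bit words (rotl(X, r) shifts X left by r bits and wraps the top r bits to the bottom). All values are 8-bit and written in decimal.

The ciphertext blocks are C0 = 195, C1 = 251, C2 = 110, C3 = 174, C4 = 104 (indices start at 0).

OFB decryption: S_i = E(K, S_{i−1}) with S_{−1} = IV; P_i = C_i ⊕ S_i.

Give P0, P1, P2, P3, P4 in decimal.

P0 = 87, P1 = 203, P2 = 202, P3 = 152, P4 = 12

P0: S = E(K, 177) = 148; 195 ⊕ 148 = 87.
P1: S = E(K, 148) = 48; 251 ⊕ 48 = 203.
P2: S = E(K, 48) = 164; 110 ⊕ 164 = 202.
P3: S = E(K, 164) = 54; 174 ⊕ 54 = 152.
P4: S = E(K, 54) = 100; 104 ⊕ 100 = 12.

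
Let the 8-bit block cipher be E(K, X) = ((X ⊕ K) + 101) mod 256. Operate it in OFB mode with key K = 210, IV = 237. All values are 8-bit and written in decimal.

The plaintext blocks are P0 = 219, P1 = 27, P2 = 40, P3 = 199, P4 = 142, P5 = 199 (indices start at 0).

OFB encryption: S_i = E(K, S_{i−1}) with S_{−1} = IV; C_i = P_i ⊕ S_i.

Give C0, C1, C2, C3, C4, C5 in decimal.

C0: S = E(K, 237) = 164; 219 ⊕ 164 = 127.
C1: S = E(K, 164) = 219; 27 ⊕ 219 = 192.
C2: S = E(K, 219) = 110; 40 ⊕ 110 = 70.
C3: S = E(K, 110) = 33; 199 ⊕ 33 = 230.
C4: S = E(K, 33) = 88; 142 ⊕ 88 = 214.
C5: S = E(K, 88) = 239; 199 ⊕ 239 = 40.

C0 = 127, C1 = 192, C2 = 70, C3 = 230, C4 = 214, C5 = 40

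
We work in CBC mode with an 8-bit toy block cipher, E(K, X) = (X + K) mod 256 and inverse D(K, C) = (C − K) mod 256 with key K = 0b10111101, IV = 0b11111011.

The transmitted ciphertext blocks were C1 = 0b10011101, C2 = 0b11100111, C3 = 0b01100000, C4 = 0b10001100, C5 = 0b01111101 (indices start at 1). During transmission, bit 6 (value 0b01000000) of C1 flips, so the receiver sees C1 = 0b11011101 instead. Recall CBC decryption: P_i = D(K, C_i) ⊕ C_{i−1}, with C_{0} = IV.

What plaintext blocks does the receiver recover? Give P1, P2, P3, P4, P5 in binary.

P1 = 0b11011011, P2 = 0b11110111, P3 = 0b01000100, P4 = 0b10101111, P5 = 0b01001100

Only C1 changed, to 0b11011101. In CBC, a change in C_i garbles P_i and flips the same bit in P_{i+1}. Decrypting the received ciphertext:
P1: D(K, 0b11011101) = 0b00100000; 0b00100000 ⊕ 0b11111011 = 0b11011011.
P2: D(K, 0b11100111) = 0b00101010; 0b00101010 ⊕ 0b11011101 = 0b11110111.
P3: D(K, 0b01100000) = 0b10100011; 0b10100011 ⊕ 0b11100111 = 0b01000100.
P4: D(K, 0b10001100) = 0b11001111; 0b11001111 ⊕ 0b01100000 = 0b10101111.
P5: D(K, 0b01111101) = 0b11000000; 0b11000000 ⊕ 0b10001100 = 0b01001100.
Blocks that differ from the original plaintext: P1, P2.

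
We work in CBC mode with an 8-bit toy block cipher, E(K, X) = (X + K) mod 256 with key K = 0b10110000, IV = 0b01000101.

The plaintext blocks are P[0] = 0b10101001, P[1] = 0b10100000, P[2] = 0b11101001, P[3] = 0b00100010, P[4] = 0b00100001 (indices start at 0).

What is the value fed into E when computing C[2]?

CBC encryption: C_i = E(K, P_i ⊕ C_{i−1}), with C_{−1} = IV.
C[0]: P[0] ⊕ 0b01000101 = 0b11101100; E(K, 0b11101100) = 0b10011100.
C[1]: P[1] ⊕ 0b10011100 = 0b00111100; E(K, 0b00111100) = 0b11101100.
C[2]: P[2] ⊕ 0b11101100 = 0b00000101; E(K, 0b00000101) = 0b10110101.
So the input to E for block [2] is 0b00000101.

0b00000101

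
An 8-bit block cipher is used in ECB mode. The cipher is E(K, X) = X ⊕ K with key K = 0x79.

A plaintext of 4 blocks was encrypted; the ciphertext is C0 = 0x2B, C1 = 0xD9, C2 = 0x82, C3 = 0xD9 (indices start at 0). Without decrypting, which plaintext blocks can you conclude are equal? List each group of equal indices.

P1 = P3

ECB encrypts each block independently with the same key, so equal ciphertext blocks imply equal plaintext blocks.
C1 = C3 = 0xD9, so P1 = P3.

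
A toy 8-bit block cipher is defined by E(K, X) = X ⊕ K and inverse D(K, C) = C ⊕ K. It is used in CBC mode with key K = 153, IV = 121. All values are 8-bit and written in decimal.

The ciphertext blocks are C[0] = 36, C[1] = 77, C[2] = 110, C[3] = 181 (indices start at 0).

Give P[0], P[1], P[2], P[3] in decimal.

P[0] = 196, P[1] = 240, P[2] = 186, P[3] = 66

CBC decryption: P_i = D(K, C_i) ⊕ C_{i−1}, with C_{−1} = IV.
P[0]: D(K, 36) = 189; 189 ⊕ 121 = 196.
P[1]: D(K, 77) = 212; 212 ⊕ 36 = 240.
P[2]: D(K, 110) = 247; 247 ⊕ 77 = 186.
P[3]: D(K, 181) = 44; 44 ⊕ 110 = 66.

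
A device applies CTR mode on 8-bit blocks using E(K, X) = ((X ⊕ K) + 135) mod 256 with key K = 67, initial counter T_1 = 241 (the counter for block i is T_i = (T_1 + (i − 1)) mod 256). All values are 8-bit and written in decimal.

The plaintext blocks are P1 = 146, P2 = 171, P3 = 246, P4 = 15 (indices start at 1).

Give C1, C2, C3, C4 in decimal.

CTR encryption: S_i = E(K, T_i) where T_i is the counter for block i; C_i = P_i ⊕ S_i.
C1: T = 241, S = E(K, T) = 57; 146 ⊕ 57 = 171.
C2: T = 242, S = E(K, T) = 56; 171 ⊕ 56 = 147.
C3: T = 243, S = E(K, T) = 55; 246 ⊕ 55 = 193.
C4: T = 244, S = E(K, T) = 62; 15 ⊕ 62 = 49.

C1 = 171, C2 = 147, C3 = 193, C4 = 49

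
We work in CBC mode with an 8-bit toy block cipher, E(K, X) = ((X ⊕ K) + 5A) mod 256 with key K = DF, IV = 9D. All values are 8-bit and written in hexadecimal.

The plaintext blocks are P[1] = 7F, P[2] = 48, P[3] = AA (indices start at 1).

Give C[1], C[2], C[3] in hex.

CBC encryption: C_i = E(K, P_i ⊕ C_{i−1}), with C_{0} = IV.
C[1]: P[1] ⊕ 9D = E2; E(K, E2) = 97.
C[2]: P[2] ⊕ 97 = DF; E(K, DF) = 5A.
C[3]: P[3] ⊕ 5A = F0; E(K, F0) = 89.

C[1] = 97, C[2] = 5A, C[3] = 89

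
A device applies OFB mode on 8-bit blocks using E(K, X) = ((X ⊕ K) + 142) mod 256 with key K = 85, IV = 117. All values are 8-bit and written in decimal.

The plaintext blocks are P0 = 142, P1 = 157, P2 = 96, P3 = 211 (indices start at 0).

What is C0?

C0 = 32

OFB encryption: S_i = E(K, S_{i−1}) with S_{−1} = IV; C_i = P_i ⊕ S_i.
C0: S = E(K, 117) = 174; 142 ⊕ 174 = 32.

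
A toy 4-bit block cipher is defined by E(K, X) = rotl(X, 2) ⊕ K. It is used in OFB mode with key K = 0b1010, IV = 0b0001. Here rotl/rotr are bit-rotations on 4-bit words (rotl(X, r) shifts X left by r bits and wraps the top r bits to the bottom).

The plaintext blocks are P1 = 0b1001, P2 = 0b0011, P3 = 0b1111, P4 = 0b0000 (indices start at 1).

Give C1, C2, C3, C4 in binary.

OFB encryption: S_i = E(K, S_{i−1}) with S_{0} = IV; C_i = P_i ⊕ S_i.
C1: S = E(K, 0b0001) = 0b1110; 0b1001 ⊕ 0b1110 = 0b0111.
C2: S = E(K, 0b1110) = 0b0001; 0b0011 ⊕ 0b0001 = 0b0010.
C3: S = E(K, 0b0001) = 0b1110; 0b1111 ⊕ 0b1110 = 0b0001.
C4: S = E(K, 0b1110) = 0b0001; 0b0000 ⊕ 0b0001 = 0b0001.

C1 = 0b0111, C2 = 0b0010, C3 = 0b0001, C4 = 0b0001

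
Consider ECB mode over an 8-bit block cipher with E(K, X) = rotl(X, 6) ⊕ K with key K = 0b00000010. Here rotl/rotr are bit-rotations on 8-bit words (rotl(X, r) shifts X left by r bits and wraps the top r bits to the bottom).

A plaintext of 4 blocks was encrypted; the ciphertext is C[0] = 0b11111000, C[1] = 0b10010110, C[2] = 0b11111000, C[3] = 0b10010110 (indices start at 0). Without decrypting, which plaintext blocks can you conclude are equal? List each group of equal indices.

ECB encrypts each block independently with the same key, so equal ciphertext blocks imply equal plaintext blocks.
C[0] = C[2] = 0b11111000, so P[0] = P[2].
C[1] = C[3] = 0b10010110, so P[1] = P[3].

P[0] = P[2]; P[1] = P[3]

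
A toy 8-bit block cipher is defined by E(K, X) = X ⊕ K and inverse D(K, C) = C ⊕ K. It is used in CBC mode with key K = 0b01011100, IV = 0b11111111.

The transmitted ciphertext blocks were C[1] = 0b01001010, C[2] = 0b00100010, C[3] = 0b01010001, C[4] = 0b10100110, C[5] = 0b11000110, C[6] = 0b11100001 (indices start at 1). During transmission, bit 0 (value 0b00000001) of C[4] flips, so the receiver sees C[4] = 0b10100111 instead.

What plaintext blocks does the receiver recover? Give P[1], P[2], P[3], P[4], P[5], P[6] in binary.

P[1] = 0b11101001, P[2] = 0b00110100, P[3] = 0b00101111, P[4] = 0b10101010, P[5] = 0b00111101, P[6] = 0b01111011

CBC decryption: P_i = D(K, C_i) ⊕ C_{i−1}, with C_{0} = IV.
Only C[4] changed, to 0b10100111. In CBC, a change in C_i garbles P_i and flips the same bit in P_{i+1}. Decrypting the received ciphertext:
P[1]: D(K, 0b01001010) = 0b00010110; 0b00010110 ⊕ 0b11111111 = 0b11101001.
P[2]: D(K, 0b00100010) = 0b01111110; 0b01111110 ⊕ 0b01001010 = 0b00110100.
P[3]: D(K, 0b01010001) = 0b00001101; 0b00001101 ⊕ 0b00100010 = 0b00101111.
P[4]: D(K, 0b10100111) = 0b11111011; 0b11111011 ⊕ 0b01010001 = 0b10101010.
P[5]: D(K, 0b11000110) = 0b10011010; 0b10011010 ⊕ 0b10100111 = 0b00111101.
P[6]: D(K, 0b11100001) = 0b10111101; 0b10111101 ⊕ 0b11000110 = 0b01111011.
Blocks that differ from the original plaintext: P[4], P[5].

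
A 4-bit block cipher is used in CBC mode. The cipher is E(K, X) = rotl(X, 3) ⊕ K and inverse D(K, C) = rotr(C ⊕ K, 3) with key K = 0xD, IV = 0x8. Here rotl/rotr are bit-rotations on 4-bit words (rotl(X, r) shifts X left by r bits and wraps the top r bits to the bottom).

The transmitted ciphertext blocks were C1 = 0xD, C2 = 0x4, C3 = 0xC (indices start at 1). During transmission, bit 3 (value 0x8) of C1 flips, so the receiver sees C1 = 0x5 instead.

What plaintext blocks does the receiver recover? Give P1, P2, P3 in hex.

P1 = 0x9, P2 = 0x6, P3 = 0x6

CBC decryption: P_i = D(K, C_i) ⊕ C_{i−1}, with C_{0} = IV.
Only C1 changed, to 0x5. In CBC, a change in C_i garbles P_i and flips the same bit in P_{i+1}. Decrypting the received ciphertext:
P1: D(K, 0x5) = 0x1; 0x1 ⊕ 0x8 = 0x9.
P2: D(K, 0x4) = 0x3; 0x3 ⊕ 0x5 = 0x6.
P3: D(K, 0xC) = 0x2; 0x2 ⊕ 0x4 = 0x6.
Blocks that differ from the original plaintext: P1, P2.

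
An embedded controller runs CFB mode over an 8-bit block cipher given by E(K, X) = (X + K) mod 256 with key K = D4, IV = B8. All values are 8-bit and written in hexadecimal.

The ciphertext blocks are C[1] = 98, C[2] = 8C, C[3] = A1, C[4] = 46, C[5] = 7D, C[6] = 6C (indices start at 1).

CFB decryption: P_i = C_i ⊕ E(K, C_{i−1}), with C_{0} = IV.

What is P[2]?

P[2] = E0

P[2]: E(K, 98) = 6C; 8C ⊕ 6C = E0.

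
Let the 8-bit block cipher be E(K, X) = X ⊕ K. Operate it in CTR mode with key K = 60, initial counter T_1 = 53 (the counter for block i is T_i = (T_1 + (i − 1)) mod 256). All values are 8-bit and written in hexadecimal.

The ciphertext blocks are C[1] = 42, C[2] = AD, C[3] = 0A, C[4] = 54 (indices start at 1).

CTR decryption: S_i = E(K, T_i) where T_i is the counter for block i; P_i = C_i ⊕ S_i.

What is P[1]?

P[1] = 71

P[1]: T = 53, S = E(K, T) = 33; 42 ⊕ 33 = 71.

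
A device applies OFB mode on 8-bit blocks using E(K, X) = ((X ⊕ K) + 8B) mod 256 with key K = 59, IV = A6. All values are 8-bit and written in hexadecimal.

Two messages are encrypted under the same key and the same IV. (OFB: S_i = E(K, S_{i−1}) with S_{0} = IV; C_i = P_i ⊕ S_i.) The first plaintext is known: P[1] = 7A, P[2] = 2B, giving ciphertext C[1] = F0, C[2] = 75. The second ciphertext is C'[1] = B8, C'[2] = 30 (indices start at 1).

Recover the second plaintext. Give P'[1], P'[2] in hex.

In OFB with a reused IV, both messages share the same keystream S_i, so C_i ⊕ C'_i = P_i ⊕ P'_i and thus P'_i = P_i ⊕ C_i ⊕ C'_i.
P'[1]: 7A ⊕ F0 ⊕ B8 = 32.
P'[2]: 2B ⊕ 75 ⊕ 30 = 6E.

P'[1] = 32, P'[2] = 6E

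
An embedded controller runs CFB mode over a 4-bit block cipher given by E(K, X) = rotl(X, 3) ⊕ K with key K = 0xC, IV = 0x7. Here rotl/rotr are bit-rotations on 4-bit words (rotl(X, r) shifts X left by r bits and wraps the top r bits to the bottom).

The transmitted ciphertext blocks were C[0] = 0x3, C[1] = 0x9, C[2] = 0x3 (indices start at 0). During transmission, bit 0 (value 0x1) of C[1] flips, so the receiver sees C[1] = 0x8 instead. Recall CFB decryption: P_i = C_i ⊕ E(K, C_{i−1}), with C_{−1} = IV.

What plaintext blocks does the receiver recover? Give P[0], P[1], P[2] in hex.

P[0] = 0x4, P[1] = 0xD, P[2] = 0xB

Only C[1] changed, to 0x8. In CFB, a change in C_i flips the same bit in P_i and garbles P_{i+1}. Decrypting the received ciphertext:
P[0]: E(K, 0x7) = 0x7; 0x3 ⊕ 0x7 = 0x4.
P[1]: E(K, 0x3) = 0x5; 0x8 ⊕ 0x5 = 0xD.
P[2]: E(K, 0x8) = 0x8; 0x3 ⊕ 0x8 = 0xB.
Blocks that differ from the original plaintext: P[1], P[2].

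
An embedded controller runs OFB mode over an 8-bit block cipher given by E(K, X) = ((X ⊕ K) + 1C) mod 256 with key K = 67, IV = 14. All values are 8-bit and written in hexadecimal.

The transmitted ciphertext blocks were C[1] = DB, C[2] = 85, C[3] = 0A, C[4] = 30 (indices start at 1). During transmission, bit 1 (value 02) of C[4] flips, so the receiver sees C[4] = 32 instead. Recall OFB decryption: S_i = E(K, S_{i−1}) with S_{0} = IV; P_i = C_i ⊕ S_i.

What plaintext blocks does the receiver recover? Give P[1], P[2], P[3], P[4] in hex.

P[1] = 54, P[2] = 81, P[3] = 75, P[4] = 06

Only C[4] changed, to 32. In OFB, a change in C_i flips the same bit in P_i only; the keystream is unaffected. Decrypting the received ciphertext:
P[1]: S = E(K, 14) = 8F; DB ⊕ 8F = 54.
P[2]: S = E(K, 8F) = 04; 85 ⊕ 04 = 81.
P[3]: S = E(K, 04) = 7F; 0A ⊕ 7F = 75.
P[4]: S = E(K, 7F) = 34; 32 ⊕ 34 = 06.
Blocks that differ from the original plaintext: P[4].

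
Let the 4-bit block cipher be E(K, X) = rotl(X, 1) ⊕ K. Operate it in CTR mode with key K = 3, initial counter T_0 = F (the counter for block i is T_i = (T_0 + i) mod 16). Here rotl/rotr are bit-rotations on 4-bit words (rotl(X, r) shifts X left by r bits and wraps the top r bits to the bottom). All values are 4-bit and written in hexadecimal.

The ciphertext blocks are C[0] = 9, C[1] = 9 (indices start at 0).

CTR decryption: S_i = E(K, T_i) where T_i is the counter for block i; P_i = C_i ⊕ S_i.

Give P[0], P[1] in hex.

P[0]: T = F, S = E(K, T) = C; 9 ⊕ C = 5.
P[1]: T = 0, S = E(K, T) = 3; 9 ⊕ 3 = A.

P[0] = 5, P[1] = A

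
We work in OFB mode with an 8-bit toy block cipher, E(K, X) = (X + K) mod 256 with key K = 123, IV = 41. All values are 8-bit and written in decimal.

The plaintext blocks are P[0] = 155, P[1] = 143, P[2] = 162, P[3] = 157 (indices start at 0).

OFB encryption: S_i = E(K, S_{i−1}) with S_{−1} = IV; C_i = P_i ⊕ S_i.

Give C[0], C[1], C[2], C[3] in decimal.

C[0] = 63, C[1] = 144, C[2] = 56, C[3] = 136

C[0]: S = E(K, 41) = 164; 155 ⊕ 164 = 63.
C[1]: S = E(K, 164) = 31; 143 ⊕ 31 = 144.
C[2]: S = E(K, 31) = 154; 162 ⊕ 154 = 56.
C[3]: S = E(K, 154) = 21; 157 ⊕ 21 = 136.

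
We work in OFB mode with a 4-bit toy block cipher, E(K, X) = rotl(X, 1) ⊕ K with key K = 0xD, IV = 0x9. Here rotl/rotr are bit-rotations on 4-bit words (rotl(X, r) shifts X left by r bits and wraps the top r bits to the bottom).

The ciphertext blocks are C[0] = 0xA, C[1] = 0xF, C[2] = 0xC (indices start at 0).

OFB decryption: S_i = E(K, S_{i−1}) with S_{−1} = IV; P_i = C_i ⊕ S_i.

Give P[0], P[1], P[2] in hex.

P[0]: S = E(K, 0x9) = 0xE; 0xA ⊕ 0xE = 0x4.
P[1]: S = E(K, 0xE) = 0x0; 0xF ⊕ 0x0 = 0xF.
P[2]: S = E(K, 0x0) = 0xD; 0xC ⊕ 0xD = 0x1.

P[0] = 0x4, P[1] = 0xF, P[2] = 0x1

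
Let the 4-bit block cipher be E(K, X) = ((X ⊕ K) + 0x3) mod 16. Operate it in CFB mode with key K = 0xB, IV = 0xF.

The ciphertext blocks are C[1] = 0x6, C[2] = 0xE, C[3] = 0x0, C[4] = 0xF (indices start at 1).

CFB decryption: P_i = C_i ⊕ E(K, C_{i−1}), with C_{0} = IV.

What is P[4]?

P[4]: E(K, 0x0) = 0xE; 0xF ⊕ 0xE = 0x1.

P[4] = 0x1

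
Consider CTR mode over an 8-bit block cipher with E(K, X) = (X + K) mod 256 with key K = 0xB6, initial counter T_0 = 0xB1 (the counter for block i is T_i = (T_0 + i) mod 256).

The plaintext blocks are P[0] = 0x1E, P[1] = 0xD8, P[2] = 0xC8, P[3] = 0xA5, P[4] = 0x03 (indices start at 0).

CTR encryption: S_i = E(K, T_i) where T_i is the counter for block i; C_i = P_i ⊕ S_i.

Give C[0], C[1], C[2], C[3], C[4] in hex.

C[0] = 0x79, C[1] = 0xB0, C[2] = 0xA1, C[3] = 0xCF, C[4] = 0x68

C[0]: T = 0xB1, S = E(K, T) = 0x67; 0x1E ⊕ 0x67 = 0x79.
C[1]: T = 0xB2, S = E(K, T) = 0x68; 0xD8 ⊕ 0x68 = 0xB0.
C[2]: T = 0xB3, S = E(K, T) = 0x69; 0xC8 ⊕ 0x69 = 0xA1.
C[3]: T = 0xB4, S = E(K, T) = 0x6A; 0xA5 ⊕ 0x6A = 0xCF.
C[4]: T = 0xB5, S = E(K, T) = 0x6B; 0x03 ⊕ 0x6B = 0x68.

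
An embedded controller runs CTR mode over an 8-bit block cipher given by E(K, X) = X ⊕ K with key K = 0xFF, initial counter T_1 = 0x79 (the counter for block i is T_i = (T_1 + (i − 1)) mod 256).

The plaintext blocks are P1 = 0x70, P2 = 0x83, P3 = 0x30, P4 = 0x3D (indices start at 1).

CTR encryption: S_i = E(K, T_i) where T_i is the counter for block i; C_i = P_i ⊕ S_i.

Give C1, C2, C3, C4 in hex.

C1 = 0xF6, C2 = 0x06, C3 = 0xB4, C4 = 0xBE

C1: T = 0x79, S = E(K, T) = 0x86; 0x70 ⊕ 0x86 = 0xF6.
C2: T = 0x7A, S = E(K, T) = 0x85; 0x83 ⊕ 0x85 = 0x06.
C3: T = 0x7B, S = E(K, T) = 0x84; 0x30 ⊕ 0x84 = 0xB4.
C4: T = 0x7C, S = E(K, T) = 0x83; 0x3D ⊕ 0x83 = 0xBE.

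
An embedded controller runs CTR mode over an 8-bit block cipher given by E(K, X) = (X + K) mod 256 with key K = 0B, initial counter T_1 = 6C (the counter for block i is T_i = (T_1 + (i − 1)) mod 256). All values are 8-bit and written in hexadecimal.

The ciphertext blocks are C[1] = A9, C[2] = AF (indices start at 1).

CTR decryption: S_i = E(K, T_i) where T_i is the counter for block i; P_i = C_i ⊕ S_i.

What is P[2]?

P[2] = D7

P[2]: T = 6D, S = E(K, T) = 78; AF ⊕ 78 = D7.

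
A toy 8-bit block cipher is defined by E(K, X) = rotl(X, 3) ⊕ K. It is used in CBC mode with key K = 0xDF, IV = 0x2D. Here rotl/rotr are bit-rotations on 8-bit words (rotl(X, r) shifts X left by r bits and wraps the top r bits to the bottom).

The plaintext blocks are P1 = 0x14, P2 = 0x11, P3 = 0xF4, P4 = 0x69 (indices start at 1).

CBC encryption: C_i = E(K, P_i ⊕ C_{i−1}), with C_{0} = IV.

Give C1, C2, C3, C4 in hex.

C1: P1 ⊕ 0x2D = 0x39; E(K, 0x39) = 0x16.
C2: P2 ⊕ 0x16 = 0x07; E(K, 0x07) = 0xE7.
C3: P3 ⊕ 0xE7 = 0x13; E(K, 0x13) = 0x47.
C4: P4 ⊕ 0x47 = 0x2E; E(K, 0x2E) = 0xAE.

C1 = 0x16, C2 = 0xE7, C3 = 0x47, C4 = 0xAE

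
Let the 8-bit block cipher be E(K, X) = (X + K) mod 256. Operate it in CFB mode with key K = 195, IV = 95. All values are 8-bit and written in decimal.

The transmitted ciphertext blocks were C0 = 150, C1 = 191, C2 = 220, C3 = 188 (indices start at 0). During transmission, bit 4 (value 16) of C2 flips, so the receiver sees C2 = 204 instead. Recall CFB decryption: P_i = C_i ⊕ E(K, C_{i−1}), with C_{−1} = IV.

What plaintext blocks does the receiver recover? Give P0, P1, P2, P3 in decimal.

Only C2 changed, to 204. In CFB, a change in C_i flips the same bit in P_i and garbles P_{i+1}. Decrypting the received ciphertext:
P0: E(K, 95) = 34; 150 ⊕ 34 = 180.
P1: E(K, 150) = 89; 191 ⊕ 89 = 230.
P2: E(K, 191) = 130; 204 ⊕ 130 = 78.
P3: E(K, 204) = 143; 188 ⊕ 143 = 51.
Blocks that differ from the original plaintext: P2, P3.

P0 = 180, P1 = 230, P2 = 78, P3 = 51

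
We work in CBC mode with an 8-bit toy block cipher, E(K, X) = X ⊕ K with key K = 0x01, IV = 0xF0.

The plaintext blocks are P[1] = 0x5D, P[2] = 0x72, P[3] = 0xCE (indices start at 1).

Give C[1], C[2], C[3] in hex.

CBC encryption: C_i = E(K, P_i ⊕ C_{i−1}), with C_{0} = IV.
C[1]: P[1] ⊕ 0xF0 = 0xAD; E(K, 0xAD) = 0xAC.
C[2]: P[2] ⊕ 0xAC = 0xDE; E(K, 0xDE) = 0xDF.
C[3]: P[3] ⊕ 0xDF = 0x11; E(K, 0x11) = 0x10.

C[1] = 0xAC, C[2] = 0xDF, C[3] = 0x10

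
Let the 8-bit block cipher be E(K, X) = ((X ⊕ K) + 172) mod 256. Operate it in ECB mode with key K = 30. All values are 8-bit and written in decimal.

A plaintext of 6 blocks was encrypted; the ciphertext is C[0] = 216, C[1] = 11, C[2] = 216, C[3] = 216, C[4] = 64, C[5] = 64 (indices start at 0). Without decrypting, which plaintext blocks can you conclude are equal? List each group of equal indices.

ECB encrypts each block independently with the same key, so equal ciphertext blocks imply equal plaintext blocks.
C[0] = C[2] = C[3] = 216, so P[0] = P[2] = P[3].
C[4] = C[5] = 64, so P[4] = P[5].

P[0] = P[2] = P[3]; P[4] = P[5]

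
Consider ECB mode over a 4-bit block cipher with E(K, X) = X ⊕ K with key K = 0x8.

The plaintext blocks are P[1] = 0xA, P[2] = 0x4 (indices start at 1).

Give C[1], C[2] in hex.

ECB encryption: C_i = E(K, P_i).
C[1]: E(K, 0xA) = 0x2.
C[2]: E(K, 0x4) = 0xC.

C[1] = 0x2, C[2] = 0xC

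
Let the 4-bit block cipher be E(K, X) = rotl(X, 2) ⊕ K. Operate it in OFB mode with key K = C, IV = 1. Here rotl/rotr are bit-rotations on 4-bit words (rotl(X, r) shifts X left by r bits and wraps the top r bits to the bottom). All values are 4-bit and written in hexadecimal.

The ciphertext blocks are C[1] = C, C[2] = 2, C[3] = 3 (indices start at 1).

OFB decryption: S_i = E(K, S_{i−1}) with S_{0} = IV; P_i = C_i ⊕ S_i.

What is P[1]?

P[1] = 4

P[1]: S = E(K, 1) = 8; C ⊕ 8 = 4.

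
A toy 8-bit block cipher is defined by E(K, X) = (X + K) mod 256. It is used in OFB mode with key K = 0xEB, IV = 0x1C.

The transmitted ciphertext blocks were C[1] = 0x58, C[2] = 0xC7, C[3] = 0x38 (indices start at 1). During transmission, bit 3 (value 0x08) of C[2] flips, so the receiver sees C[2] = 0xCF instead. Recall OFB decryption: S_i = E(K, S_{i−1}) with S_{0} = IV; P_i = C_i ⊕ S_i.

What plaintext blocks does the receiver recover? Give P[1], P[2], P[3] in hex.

P[1] = 0x5F, P[2] = 0x3D, P[3] = 0xE5

Only C[2] changed, to 0xCF. In OFB, a change in C_i flips the same bit in P_i only; the keystream is unaffected. Decrypting the received ciphertext:
P[1]: S = E(K, 0x1C) = 0x07; 0x58 ⊕ 0x07 = 0x5F.
P[2]: S = E(K, 0x07) = 0xF2; 0xCF ⊕ 0xF2 = 0x3D.
P[3]: S = E(K, 0xF2) = 0xDD; 0x38 ⊕ 0xDD = 0xE5.
Blocks that differ from the original plaintext: P[2].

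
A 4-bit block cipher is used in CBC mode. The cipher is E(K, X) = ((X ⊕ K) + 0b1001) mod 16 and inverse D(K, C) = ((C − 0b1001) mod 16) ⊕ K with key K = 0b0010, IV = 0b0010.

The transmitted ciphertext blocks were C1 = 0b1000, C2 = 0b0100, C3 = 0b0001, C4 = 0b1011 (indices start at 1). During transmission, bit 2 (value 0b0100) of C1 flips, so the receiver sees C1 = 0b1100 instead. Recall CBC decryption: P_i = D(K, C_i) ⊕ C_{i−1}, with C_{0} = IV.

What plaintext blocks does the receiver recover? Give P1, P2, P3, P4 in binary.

Only C1 changed, to 0b1100. In CBC, a change in C_i garbles P_i and flips the same bit in P_{i+1}. Decrypting the received ciphertext:
P1: D(K, 0b1100) = 0b0001; 0b0001 ⊕ 0b0010 = 0b0011.
P2: D(K, 0b0100) = 0b1001; 0b1001 ⊕ 0b1100 = 0b0101.
P3: D(K, 0b0001) = 0b1010; 0b1010 ⊕ 0b0100 = 0b1110.
P4: D(K, 0b1011) = 0b0000; 0b0000 ⊕ 0b0001 = 0b0001.
Blocks that differ from the original plaintext: P1, P2.

P1 = 0b0011, P2 = 0b0101, P3 = 0b1110, P4 = 0b0001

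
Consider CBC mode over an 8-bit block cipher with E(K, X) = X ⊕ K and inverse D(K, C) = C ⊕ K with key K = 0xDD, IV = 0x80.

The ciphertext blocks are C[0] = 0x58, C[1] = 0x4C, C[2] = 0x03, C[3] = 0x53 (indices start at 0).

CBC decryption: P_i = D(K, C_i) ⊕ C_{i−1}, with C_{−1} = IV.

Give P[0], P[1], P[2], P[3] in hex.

P[0] = 0x05, P[1] = 0xC9, P[2] = 0x92, P[3] = 0x8D

P[0]: D(K, 0x58) = 0x85; 0x85 ⊕ 0x80 = 0x05.
P[1]: D(K, 0x4C) = 0x91; 0x91 ⊕ 0x58 = 0xC9.
P[2]: D(K, 0x03) = 0xDE; 0xDE ⊕ 0x4C = 0x92.
P[3]: D(K, 0x53) = 0x8E; 0x8E ⊕ 0x03 = 0x8D.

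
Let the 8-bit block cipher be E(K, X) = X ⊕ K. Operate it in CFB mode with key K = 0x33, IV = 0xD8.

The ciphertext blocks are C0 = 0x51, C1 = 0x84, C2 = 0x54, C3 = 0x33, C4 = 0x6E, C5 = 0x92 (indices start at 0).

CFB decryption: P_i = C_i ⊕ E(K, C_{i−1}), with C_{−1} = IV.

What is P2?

P2 = 0xE3

P2: E(K, 0x84) = 0xB7; 0x54 ⊕ 0xB7 = 0xE3.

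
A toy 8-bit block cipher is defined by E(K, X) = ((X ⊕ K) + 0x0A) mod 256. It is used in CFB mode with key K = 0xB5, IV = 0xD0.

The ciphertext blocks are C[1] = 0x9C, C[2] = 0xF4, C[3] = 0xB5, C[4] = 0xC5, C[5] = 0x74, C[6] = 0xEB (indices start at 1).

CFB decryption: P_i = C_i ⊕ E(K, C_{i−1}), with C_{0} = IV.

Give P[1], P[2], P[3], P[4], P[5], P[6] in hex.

P[1] = 0xF3, P[2] = 0xC7, P[3] = 0xFE, P[4] = 0xCF, P[5] = 0x0E, P[6] = 0x20

P[1]: E(K, 0xD0) = 0x6F; 0x9C ⊕ 0x6F = 0xF3.
P[2]: E(K, 0x9C) = 0x33; 0xF4 ⊕ 0x33 = 0xC7.
P[3]: E(K, 0xF4) = 0x4B; 0xB5 ⊕ 0x4B = 0xFE.
P[4]: E(K, 0xB5) = 0x0A; 0xC5 ⊕ 0x0A = 0xCF.
P[5]: E(K, 0xC5) = 0x7A; 0x74 ⊕ 0x7A = 0x0E.
P[6]: E(K, 0x74) = 0xCB; 0xEB ⊕ 0xCB = 0x20.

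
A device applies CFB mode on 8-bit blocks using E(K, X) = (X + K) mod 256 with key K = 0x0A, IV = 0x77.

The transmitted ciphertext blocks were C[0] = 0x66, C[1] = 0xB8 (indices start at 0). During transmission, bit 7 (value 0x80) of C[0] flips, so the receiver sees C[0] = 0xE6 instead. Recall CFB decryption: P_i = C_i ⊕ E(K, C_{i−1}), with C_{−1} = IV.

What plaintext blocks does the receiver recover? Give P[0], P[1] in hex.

Only C[0] changed, to 0xE6. In CFB, a change in C_i flips the same bit in P_i and garbles P_{i+1}. Decrypting the received ciphertext:
P[0]: E(K, 0x77) = 0x81; 0xE6 ⊕ 0x81 = 0x67.
P[1]: E(K, 0xE6) = 0xF0; 0xB8 ⊕ 0xF0 = 0x48.
Blocks that differ from the original plaintext: P[0], P[1].

P[0] = 0x67, P[1] = 0x48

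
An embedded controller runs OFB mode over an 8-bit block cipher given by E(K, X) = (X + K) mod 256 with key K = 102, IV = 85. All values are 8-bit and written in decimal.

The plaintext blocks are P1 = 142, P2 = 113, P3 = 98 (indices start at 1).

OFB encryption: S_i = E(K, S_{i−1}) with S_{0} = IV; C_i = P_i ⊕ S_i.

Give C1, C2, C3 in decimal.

C1: S = E(K, 85) = 187; 142 ⊕ 187 = 53.
C2: S = E(K, 187) = 33; 113 ⊕ 33 = 80.
C3: S = E(K, 33) = 135; 98 ⊕ 135 = 229.

C1 = 53, C2 = 80, C3 = 229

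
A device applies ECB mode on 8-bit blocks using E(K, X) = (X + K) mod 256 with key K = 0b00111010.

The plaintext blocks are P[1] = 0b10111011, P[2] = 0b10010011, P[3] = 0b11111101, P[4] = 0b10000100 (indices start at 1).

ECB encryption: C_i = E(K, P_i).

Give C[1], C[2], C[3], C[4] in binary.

C[1]: E(K, 0b10111011) = 0b11110101.
C[2]: E(K, 0b10010011) = 0b11001101.
C[3]: E(K, 0b11111101) = 0b00110111.
C[4]: E(K, 0b10000100) = 0b10111110.

C[1] = 0b11110101, C[2] = 0b11001101, C[3] = 0b00110111, C[4] = 0b10111110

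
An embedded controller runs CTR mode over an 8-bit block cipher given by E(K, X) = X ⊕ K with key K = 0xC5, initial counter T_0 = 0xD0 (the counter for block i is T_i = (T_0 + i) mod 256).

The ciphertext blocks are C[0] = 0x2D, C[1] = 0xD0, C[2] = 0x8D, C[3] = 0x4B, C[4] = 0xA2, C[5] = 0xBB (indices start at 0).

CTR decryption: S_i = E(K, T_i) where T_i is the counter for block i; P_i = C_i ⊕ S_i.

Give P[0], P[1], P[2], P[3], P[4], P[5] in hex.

P[0]: T = 0xD0, S = E(K, T) = 0x15; 0x2D ⊕ 0x15 = 0x38.
P[1]: T = 0xD1, S = E(K, T) = 0x14; 0xD0 ⊕ 0x14 = 0xC4.
P[2]: T = 0xD2, S = E(K, T) = 0x17; 0x8D ⊕ 0x17 = 0x9A.
P[3]: T = 0xD3, S = E(K, T) = 0x16; 0x4B ⊕ 0x16 = 0x5D.
P[4]: T = 0xD4, S = E(K, T) = 0x11; 0xA2 ⊕ 0x11 = 0xB3.
P[5]: T = 0xD5, S = E(K, T) = 0x10; 0xBB ⊕ 0x10 = 0xAB.

P[0] = 0x38, P[1] = 0xC4, P[2] = 0x9A, P[3] = 0x5D, P[4] = 0xB3, P[5] = 0xAB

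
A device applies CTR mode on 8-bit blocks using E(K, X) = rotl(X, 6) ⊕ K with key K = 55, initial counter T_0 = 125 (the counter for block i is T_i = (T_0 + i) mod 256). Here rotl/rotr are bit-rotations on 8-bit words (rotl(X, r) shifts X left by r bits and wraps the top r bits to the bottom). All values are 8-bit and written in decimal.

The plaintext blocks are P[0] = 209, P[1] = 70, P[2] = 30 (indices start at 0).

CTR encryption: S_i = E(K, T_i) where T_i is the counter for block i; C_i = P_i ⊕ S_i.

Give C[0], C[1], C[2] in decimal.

C[0] = 185, C[1] = 238, C[2] = 246

C[0]: T = 125, S = E(K, T) = 104; 209 ⊕ 104 = 185.
C[1]: T = 126, S = E(K, T) = 168; 70 ⊕ 168 = 238.
C[2]: T = 127, S = E(K, T) = 232; 30 ⊕ 232 = 246.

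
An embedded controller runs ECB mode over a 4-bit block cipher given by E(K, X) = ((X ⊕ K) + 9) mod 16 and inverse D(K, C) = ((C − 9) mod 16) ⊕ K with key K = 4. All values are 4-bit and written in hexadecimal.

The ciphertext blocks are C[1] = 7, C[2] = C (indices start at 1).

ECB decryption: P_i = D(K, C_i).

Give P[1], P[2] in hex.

P[1]: D(K, 7) = A.
P[2]: D(K, C) = 7.

P[1] = A, P[2] = 7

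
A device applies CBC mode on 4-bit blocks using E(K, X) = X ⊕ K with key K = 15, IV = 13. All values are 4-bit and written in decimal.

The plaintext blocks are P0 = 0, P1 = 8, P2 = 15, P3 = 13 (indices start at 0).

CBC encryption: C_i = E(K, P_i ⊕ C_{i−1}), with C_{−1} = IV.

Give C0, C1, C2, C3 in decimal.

C0: P0 ⊕ 13 = 13; E(K, 13) = 2.
C1: P1 ⊕ 2 = 10; E(K, 10) = 5.
C2: P2 ⊕ 5 = 10; E(K, 10) = 5.
C3: P3 ⊕ 5 = 8; E(K, 8) = 7.

C0 = 2, C1 = 5, C2 = 5, C3 = 7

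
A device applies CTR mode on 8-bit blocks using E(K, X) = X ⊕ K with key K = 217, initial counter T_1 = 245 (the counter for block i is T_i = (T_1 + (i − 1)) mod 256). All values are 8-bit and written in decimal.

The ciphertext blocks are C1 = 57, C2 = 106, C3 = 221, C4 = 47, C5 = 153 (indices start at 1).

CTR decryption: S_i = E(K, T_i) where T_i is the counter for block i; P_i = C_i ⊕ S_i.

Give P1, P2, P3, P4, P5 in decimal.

P1 = 21, P2 = 69, P3 = 243, P4 = 14, P5 = 185

P1: T = 245, S = E(K, T) = 44; 57 ⊕ 44 = 21.
P2: T = 246, S = E(K, T) = 47; 106 ⊕ 47 = 69.
P3: T = 247, S = E(K, T) = 46; 221 ⊕ 46 = 243.
P4: T = 248, S = E(K, T) = 33; 47 ⊕ 33 = 14.
P5: T = 249, S = E(K, T) = 32; 153 ⊕ 32 = 185.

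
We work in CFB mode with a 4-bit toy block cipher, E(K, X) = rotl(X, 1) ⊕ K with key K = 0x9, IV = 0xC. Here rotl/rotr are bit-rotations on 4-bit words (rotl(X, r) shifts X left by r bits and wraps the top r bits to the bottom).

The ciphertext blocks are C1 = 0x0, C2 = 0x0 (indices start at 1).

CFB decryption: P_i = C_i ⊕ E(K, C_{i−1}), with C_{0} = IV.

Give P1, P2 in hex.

P1: E(K, 0xC) = 0x0; 0x0 ⊕ 0x0 = 0x0.
P2: E(K, 0x0) = 0x9; 0x0 ⊕ 0x9 = 0x9.

P1 = 0x0, P2 = 0x9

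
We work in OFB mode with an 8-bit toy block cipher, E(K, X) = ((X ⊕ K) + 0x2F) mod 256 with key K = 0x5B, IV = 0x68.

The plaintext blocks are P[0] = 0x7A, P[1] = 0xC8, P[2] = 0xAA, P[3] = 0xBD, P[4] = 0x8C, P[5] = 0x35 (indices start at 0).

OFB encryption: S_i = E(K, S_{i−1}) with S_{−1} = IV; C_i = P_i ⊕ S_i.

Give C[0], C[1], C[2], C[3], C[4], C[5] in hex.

C[0]: S = E(K, 0x68) = 0x62; 0x7A ⊕ 0x62 = 0x18.
C[1]: S = E(K, 0x62) = 0x68; 0xC8 ⊕ 0x68 = 0xA0.
C[2]: S = E(K, 0x68) = 0x62; 0xAA ⊕ 0x62 = 0xC8.
C[3]: S = E(K, 0x62) = 0x68; 0xBD ⊕ 0x68 = 0xD5.
C[4]: S = E(K, 0x68) = 0x62; 0x8C ⊕ 0x62 = 0xEE.
C[5]: S = E(K, 0x62) = 0x68; 0x35 ⊕ 0x68 = 0x5D.

C[0] = 0x18, C[1] = 0xA0, C[2] = 0xC8, C[3] = 0xD5, C[4] = 0xEE, C[5] = 0x5D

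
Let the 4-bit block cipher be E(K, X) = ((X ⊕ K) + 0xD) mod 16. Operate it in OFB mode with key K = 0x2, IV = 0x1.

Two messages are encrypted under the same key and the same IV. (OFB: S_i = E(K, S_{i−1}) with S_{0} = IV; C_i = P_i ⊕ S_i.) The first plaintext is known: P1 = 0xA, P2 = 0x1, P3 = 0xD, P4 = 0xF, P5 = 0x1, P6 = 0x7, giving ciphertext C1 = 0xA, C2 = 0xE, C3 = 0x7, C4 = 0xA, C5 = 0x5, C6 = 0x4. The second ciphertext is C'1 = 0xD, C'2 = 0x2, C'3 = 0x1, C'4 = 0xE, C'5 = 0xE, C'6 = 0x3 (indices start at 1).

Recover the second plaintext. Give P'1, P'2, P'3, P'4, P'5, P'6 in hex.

In OFB with a reused IV, both messages share the same keystream S_i, so C_i ⊕ C'_i = P_i ⊕ P'_i and thus P'_i = P_i ⊕ C_i ⊕ C'_i.
P'1: 0xA ⊕ 0xA ⊕ 0xD = 0xD.
P'2: 0x1 ⊕ 0xE ⊕ 0x2 = 0xD.
P'3: 0xD ⊕ 0x7 ⊕ 0x1 = 0xB.
P'4: 0xF ⊕ 0xA ⊕ 0xE = 0xB.
P'5: 0x1 ⊕ 0x5 ⊕ 0xE = 0xA.
P'6: 0x7 ⊕ 0x4 ⊕ 0x3 = 0x0.

P'1 = 0xD, P'2 = 0xD, P'3 = 0xB, P'4 = 0xB, P'5 = 0xA, P'6 = 0x0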